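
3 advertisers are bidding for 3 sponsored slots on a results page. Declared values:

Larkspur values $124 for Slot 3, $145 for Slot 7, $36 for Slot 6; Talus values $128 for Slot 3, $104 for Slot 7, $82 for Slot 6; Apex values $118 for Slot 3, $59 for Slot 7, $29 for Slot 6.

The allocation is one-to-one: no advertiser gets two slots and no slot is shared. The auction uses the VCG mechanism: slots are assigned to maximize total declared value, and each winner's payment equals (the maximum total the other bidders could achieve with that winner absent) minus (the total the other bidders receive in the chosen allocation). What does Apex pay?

Efficient allocation: Larkspur→Slot 7 ($145), Talus→Slot 6 ($82), Apex→Slot 3 ($118); total welfare W = $345.
Apex receives Slot 3 at value $118, so the others get W − 118 = $227.
Without Apex: best allocation of the remaining 2 bidders over all 3 slots is Larkspur→Slot 7 ($145), Talus→Slot 3 ($128), total $273.
VCG payment = (others' best without Apex) − (others' welfare with Apex) = 273 − 227 = $46.

Apex pays $46.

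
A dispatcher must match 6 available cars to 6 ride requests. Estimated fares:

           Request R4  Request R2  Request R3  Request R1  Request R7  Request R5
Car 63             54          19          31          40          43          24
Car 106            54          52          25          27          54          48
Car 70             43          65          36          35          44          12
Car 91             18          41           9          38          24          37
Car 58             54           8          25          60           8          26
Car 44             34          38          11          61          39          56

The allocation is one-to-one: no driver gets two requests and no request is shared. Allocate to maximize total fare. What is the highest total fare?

Optimal: Car 63→Request R3 ($31), Car 106→Request R7 ($54), Car 70→Request R2 ($65), Car 91→Request R5 ($37), Car 58→Request R4 ($54), Car 44→Request R1 ($61) — total 31+54+65+37+54+61 = $302.
Column-greedy (each request in turn goes to its best remaining driver) gives $255, worse by 47.
Next-best assignment: Car 63→Request R4, Car 106→Request R7, Car 70→Request R3, Car 91→Request R2, Car 58→Request R1, Car 44→Request R5 = $301.

Max total: $302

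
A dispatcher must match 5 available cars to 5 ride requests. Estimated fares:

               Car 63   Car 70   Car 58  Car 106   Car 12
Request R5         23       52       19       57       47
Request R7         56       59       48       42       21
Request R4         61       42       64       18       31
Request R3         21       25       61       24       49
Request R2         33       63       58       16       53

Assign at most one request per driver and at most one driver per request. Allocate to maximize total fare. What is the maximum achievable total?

Max total: $291

This is a one-to-one assignment (maximum-weight bipartite matching).
Optimal: Car 63→Request R4 ($61), Car 70→Request R7 ($59), Car 58→Request R3 ($61), Car 106→Request R5 ($57), Car 12→Request R2 ($53) — total 61+59+61+57+53 = $291.
Max-entry greedy (repeatedly take the single best remaining cell) gives $289, worse by 2.
No other one-to-one assignment exceeds $291.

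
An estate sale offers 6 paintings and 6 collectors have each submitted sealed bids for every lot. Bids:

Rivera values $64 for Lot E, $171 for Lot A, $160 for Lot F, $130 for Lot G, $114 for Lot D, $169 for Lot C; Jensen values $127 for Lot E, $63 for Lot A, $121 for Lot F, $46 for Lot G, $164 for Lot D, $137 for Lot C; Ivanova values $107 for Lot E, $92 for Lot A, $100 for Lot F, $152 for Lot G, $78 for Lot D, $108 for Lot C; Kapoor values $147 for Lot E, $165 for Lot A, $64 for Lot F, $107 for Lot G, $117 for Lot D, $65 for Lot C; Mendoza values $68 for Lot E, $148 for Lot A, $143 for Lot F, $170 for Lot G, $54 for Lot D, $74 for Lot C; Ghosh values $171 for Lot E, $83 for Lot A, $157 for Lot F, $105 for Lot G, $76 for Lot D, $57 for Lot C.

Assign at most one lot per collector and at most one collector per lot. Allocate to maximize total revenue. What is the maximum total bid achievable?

Max total: $964

Optimal: Rivera→Lot C ($169), Jensen→Lot D ($164), Ivanova→Lot G ($152), Kapoor→Lot A ($165), Mendoza→Lot F ($143), Ghosh→Lot E ($171) — total 169+164+152+165+143+171 = $964.
Max-entry greedy (repeatedly take the single best remaining cell) gives $848, worse by 116.
Swapping Mendoza↔Rivera (Mendoza→Lot C $74, Rivera→Lot F $160) loses 78.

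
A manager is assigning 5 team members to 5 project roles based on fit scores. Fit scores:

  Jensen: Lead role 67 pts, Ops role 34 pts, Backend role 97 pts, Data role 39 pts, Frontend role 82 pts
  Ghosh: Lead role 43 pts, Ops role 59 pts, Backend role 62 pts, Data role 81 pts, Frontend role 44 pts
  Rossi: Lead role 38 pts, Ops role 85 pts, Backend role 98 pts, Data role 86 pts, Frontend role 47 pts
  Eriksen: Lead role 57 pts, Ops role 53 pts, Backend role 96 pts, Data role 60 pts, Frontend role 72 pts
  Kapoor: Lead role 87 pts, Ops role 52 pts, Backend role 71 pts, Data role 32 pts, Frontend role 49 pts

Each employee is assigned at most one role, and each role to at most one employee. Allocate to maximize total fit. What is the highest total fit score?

This is a one-to-one assignment (maximum-weight bipartite matching).
Optimal: Jensen→Frontend role (82 pts), Ghosh→Data role (81 pts), Rossi→Ops role (85 pts), Eriksen→Backend role (96 pts), Kapoor→Lead role (87 pts) — total 82+81+85+96+87 = 431 pts.
Column-greedy (each role in turn goes to its best remaining employee) gives 422 pts, worse by 9.
Swapping Rossi↔Ghosh (Rossi→Data role 86 pts, Ghosh→Ops role 59 pts) loses 21.

Max total: 431 pts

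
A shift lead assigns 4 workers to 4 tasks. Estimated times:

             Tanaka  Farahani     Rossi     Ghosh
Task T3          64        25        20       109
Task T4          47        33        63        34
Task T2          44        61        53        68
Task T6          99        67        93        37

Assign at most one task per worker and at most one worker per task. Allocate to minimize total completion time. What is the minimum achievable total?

Optimal: Tanaka→Task T2 (44 min), Farahani→Task T4 (33 min), Rossi→Task T3 (20 min), Ghosh→Task T6 (37 min) — total 44+33+20+37 = 134 min.
Row-greedy (each worker in turn takes its cheapest remaining task) gives 169 min, worse by 35.
Every other assignment is strictly worse.

Min total: 134 min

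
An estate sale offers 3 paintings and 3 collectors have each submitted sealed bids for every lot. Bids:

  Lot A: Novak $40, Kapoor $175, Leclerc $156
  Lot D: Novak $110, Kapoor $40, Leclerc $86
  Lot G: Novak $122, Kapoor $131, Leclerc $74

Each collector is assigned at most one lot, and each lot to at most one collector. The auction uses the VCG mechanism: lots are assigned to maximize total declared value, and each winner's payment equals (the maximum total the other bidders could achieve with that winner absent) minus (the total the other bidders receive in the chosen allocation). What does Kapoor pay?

Efficient allocation: Novak→Lot D ($110), Kapoor→Lot G ($131), Leclerc→Lot A ($156); total welfare W = $397.
Kapoor receives Lot G at value $131, so the others get W − 131 = $266.
Without Kapoor: best allocation of the remaining 2 bidders over all 3 lots is Novak→Lot G ($122), Leclerc→Lot A ($156), total $278.
VCG payment = (others' best without Kapoor) − (others' welfare with Kapoor) = 278 − 266 = $12.

Kapoor pays $12.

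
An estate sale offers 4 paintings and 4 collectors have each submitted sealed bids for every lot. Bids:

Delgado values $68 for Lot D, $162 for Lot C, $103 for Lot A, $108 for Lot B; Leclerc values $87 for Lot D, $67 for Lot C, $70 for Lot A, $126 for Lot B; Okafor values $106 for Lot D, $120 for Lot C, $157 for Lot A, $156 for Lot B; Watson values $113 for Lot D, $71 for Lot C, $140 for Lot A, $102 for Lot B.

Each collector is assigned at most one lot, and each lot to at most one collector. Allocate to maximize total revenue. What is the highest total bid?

This is a one-to-one assignment (maximum-weight bipartite matching).
Optimal: Delgado→Lot C ($162), Leclerc→Lot B ($126), Okafor→Lot A ($157), Watson→Lot D ($113) — total 162+126+157+113 = $558.
Next-best assignment: Delgado→Lot C, Leclerc→Lot D, Okafor→Lot B, Watson→Lot A = $545.
Swapping Okafor↔Delgado (Okafor→Lot C $120, Delgado→Lot A $103) loses 96.
Every other assignment is strictly worse.

Maximum total: $558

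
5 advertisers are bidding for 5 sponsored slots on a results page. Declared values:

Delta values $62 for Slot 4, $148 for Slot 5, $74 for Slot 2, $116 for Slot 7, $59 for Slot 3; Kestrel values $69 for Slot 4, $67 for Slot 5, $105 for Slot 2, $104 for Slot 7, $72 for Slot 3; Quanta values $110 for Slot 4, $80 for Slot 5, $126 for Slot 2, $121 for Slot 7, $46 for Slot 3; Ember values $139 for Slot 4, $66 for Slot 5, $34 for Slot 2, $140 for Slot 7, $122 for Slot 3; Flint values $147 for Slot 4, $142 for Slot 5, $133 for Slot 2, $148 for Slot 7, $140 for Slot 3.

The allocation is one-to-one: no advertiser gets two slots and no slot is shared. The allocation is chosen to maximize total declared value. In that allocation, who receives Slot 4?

Ember receives Slot 4.

Optimal: Delta→Slot 5 ($148), Kestrel→Slot 7 ($104), Quanta→Slot 2 ($126), Ember→Slot 4 ($139), Flint→Slot 3 ($140) — total 148+104+126+139+140 = $657.
Row-greedy (each advertiser in turn takes its best remaining slot) gives $653, worse by 4.
Next-best assignment: Delta→Slot 5, Kestrel→Slot 2, Quanta→Slot 7, Ember→Slot 4, Flint→Slot 3 = $653.
Ember's own top slot is Slot 7 ($140), but forcing Ember→Slot 7 and reassigning the rest optimally gives only $643 — worse by 14.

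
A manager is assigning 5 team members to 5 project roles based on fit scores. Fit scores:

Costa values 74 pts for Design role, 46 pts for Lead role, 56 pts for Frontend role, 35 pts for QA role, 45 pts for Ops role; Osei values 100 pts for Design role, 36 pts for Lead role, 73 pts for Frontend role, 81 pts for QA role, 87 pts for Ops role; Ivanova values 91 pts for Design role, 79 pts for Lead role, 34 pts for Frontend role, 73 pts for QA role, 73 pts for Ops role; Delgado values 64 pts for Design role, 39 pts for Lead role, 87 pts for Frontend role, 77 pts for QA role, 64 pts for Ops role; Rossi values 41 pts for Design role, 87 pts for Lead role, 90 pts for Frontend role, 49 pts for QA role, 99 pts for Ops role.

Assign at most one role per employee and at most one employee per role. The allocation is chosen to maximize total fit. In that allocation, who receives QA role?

Osei receives QA role.

Optimal: Costa→Design role (74 pts), Osei→QA role (81 pts), Ivanova→Lead role (79 pts), Delgado→Frontend role (87 pts), Rossi→Ops role (99 pts) — total 74+81+79+87+99 = 420 pts.
Next-best assignment: Costa→Frontend role, Osei→Design role, Ivanova→Lead role, Delgado→QA role, Rossi→Ops role = 411 pts.
Checked against all permutations: 420 pts is optimal.
Osei's own top role is Design role (100 pts), but forcing Osei→Design role and reassigning the rest optimally gives only 411 pts — worse by 9.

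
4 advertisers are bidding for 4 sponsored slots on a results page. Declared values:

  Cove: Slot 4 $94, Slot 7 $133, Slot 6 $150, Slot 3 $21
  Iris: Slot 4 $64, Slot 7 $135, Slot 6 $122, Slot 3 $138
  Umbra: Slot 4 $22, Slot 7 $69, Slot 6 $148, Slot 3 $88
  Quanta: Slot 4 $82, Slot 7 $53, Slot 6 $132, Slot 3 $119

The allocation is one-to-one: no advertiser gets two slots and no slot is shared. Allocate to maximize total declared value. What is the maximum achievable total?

Maximum total: $501

Optimal: Cove→Slot 7 ($133), Iris→Slot 3 ($138), Umbra→Slot 6 ($148), Quanta→Slot 4 ($82) — total 133+138+148+82 = $501.
Swapping Umbra↔Iris (Umbra→Slot 3 $88, Iris→Slot 6 $122) loses 76.
Checked against all permutations: $501 is optimal.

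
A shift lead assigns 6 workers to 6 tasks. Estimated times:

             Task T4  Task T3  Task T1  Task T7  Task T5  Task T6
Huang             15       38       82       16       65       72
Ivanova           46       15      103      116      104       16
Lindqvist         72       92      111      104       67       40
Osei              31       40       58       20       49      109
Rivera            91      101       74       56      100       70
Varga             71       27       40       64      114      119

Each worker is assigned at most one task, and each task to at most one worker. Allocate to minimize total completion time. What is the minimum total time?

Optimal: Huang→Task T4 (15 min), Ivanova→Task T3 (15 min), Lindqvist→Task T6 (40 min), Osei→Task T5 (49 min), Rivera→Task T7 (56 min), Varga→Task T1 (40 min) — total 15+15+40+49+56+40 = 215 min.
Row-greedy (each worker in turn takes its cheapest remaining task) gives 278 min, worse by 63.
Next-best assignment: Huang→Task T4, Ivanova→Task T6, Lindqvist→Task T5, Osei→Task T7, Rivera→Task T1, Varga→Task T3 = 219 min.
Swapping Osei↔Rivera (Osei→Task T7 20 min, Rivera→Task T5 100 min) adds 15.

Min total: 215 min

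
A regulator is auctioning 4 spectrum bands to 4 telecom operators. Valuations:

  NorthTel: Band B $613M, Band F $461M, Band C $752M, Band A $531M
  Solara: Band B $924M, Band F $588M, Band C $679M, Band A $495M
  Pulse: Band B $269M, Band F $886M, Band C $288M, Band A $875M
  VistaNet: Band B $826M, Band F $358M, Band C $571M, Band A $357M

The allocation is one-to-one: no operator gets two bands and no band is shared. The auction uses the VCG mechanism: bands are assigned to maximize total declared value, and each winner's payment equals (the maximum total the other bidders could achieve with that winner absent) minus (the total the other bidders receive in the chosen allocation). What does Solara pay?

Efficient allocation: NorthTel→Band C ($752M), Solara→Band F ($588M), Pulse→Band A ($875M), VistaNet→Band B ($826M); total welfare W = $3041M.
Solara receives Band F at value $588M, so the others get W − 588 = $2453M.
Without Solara: best allocation of the remaining 3 bidders over all 4 bands is NorthTel→Band C ($752M), Pulse→Band F ($886M), VistaNet→Band B ($826M), total $2464M.
VCG payment = (others' best without Solara) − (others' welfare with Solara) = 2464 − 2453 = $11M.

Solara pays $11M.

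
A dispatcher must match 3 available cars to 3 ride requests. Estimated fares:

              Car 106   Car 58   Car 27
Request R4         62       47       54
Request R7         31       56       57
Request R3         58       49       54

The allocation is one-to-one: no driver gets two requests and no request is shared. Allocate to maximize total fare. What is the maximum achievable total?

Optimal: Car 106→Request R4 ($62), Car 58→Request R7 ($56), Car 27→Request R3 ($54) — total 62+56+54 = $172.
Column-greedy (each request in turn goes to its best remaining driver) gives $168, worse by 4.
Next-best assignment: Car 106→Request R4, Car 58→Request R3, Car 27→Request R7 = $168.

Maximum total: $172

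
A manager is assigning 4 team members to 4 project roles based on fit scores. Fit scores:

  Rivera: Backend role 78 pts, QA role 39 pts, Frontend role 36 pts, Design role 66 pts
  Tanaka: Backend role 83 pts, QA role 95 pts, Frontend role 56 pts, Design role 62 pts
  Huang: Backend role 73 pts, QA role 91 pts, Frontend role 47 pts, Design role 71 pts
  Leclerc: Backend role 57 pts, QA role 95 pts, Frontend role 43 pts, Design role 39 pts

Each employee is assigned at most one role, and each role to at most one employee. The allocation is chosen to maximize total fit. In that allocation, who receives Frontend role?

This is the linear assignment problem.
Optimal: Rivera→Backend role (78 pts), Tanaka→Frontend role (56 pts), Huang→Design role (71 pts), Leclerc→QA role (95 pts) — total 78+56+71+95 = 300 pts.
Next-best assignment: Rivera→Design role, Tanaka→Backend role, Huang→Frontend role, Leclerc→QA role = 291 pts.
Tanaka's own top role is QA role (95 pts), but forcing Tanaka→QA role and reassigning the rest optimally gives only 287 pts — worse by 13.

Tanaka receives Frontend role.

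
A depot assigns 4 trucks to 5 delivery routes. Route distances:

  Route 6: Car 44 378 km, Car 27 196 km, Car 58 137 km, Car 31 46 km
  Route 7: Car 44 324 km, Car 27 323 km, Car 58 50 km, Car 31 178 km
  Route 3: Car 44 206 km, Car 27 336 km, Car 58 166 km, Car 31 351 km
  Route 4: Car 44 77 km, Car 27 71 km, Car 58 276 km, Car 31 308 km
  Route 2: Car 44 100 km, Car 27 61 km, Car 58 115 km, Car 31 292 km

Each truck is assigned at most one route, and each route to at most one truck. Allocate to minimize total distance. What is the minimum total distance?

Optimal: Car 44→Route 4 (77 km), Car 27→Route 2 (61 km), Car 58→Route 7 (50 km), Car 31→Route 6 (46 km) — total 77+61+50+46 = 234 km.
Column-greedy (each route in turn goes to its cheapest remaining truck) gives 373 km, worse by 139.
Next-best assignment: Car 44→Route 2, Car 27→Route 4, Car 58→Route 7, Car 31→Route 6 = 267 km.
Every other assignment is strictly worse.

Minimum total: 234 km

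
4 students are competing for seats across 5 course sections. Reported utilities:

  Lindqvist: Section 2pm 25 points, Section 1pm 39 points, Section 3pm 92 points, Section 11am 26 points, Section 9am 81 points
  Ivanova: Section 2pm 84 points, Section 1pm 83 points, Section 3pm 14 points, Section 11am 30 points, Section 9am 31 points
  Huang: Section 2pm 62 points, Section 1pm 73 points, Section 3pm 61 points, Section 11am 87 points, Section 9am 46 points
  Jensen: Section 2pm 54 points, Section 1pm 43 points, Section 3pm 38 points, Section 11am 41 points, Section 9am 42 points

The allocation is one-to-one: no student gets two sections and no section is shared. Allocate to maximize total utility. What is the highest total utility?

Maximum total: 316 points

Optimal: Lindqvist→Section 3pm (92 points), Ivanova→Section 1pm (83 points), Huang→Section 11am (87 points), Jensen→Section 2pm (54 points) — total 92+83+87+54 = 316 points.
Max-entry greedy (repeatedly take the single best remaining cell) gives 306 points, worse by 10.
No other one-to-one assignment exceeds 316 points.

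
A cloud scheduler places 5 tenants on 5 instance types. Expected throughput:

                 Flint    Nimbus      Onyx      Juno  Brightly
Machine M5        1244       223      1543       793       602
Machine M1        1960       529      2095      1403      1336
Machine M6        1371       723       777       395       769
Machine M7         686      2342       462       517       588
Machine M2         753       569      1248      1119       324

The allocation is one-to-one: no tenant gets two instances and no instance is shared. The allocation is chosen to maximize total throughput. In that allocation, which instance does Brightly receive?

Brightly receives Machine M6.

Treat this as an assignment problem: match each tenant to one instance.
Optimal: Flint→Machine M1 (1960 ops/s), Nimbus→Machine M7 (2342 ops/s), Onyx→Machine M5 (1543 ops/s), Juno→Machine M2 (1119 ops/s), Brightly→Machine M6 (769 ops/s) — total 1960+2342+1543+1119+769 = 7733 ops/s.
Max-entry greedy (repeatedly take the single best remaining cell) gives 7529 ops/s, worse by 204.
Swapping Onyx↔Nimbus (Onyx→Machine M7 462 ops/s, Nimbus→Machine M5 223 ops/s) loses 3200.
Brightly's own top instance is Machine M1 (1336 ops/s), but forcing Brightly→Machine M1 and reassigning the rest optimally gives only 7711 ops/s — worse by 22.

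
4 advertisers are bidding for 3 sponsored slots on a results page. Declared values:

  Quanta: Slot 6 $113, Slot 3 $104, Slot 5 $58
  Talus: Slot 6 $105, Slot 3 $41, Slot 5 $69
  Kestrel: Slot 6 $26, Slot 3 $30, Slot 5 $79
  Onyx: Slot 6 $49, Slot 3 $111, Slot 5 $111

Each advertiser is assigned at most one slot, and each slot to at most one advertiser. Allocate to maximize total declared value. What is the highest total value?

Maximum total: $320

This is the linear assignment problem.
Optimal: Talus→Slot 6 ($105), Quanta→Slot 3 ($104), Onyx→Slot 5 ($111) — total 105+104+111 = $320.
Row-greedy (each advertiser in turn takes its best remaining slot) gives $212, worse by 108.
Next-best assignment: Quanta→Slot 6, Onyx→Slot 3, Kestrel→Slot 5 = $303.
Checked against all permutations: $320 is optimal.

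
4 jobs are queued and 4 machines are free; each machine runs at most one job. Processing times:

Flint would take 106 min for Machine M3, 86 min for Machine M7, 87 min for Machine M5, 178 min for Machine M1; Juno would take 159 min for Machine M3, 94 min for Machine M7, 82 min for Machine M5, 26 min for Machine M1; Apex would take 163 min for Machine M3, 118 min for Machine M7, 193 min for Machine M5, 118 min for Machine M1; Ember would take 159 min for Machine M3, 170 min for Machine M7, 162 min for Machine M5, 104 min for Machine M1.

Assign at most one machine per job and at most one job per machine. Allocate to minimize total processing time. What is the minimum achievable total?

Optimal: Flint→Machine M5 (87 min), Juno→Machine M1 (26 min), Apex→Machine M7 (118 min), Ember→Machine M3 (159 min) — total 87+26+118+159 = 390 min.
Column-greedy (each machine in turn goes to its cheapest remaining job) gives 480 min, worse by 90.

Minimum total: 390 min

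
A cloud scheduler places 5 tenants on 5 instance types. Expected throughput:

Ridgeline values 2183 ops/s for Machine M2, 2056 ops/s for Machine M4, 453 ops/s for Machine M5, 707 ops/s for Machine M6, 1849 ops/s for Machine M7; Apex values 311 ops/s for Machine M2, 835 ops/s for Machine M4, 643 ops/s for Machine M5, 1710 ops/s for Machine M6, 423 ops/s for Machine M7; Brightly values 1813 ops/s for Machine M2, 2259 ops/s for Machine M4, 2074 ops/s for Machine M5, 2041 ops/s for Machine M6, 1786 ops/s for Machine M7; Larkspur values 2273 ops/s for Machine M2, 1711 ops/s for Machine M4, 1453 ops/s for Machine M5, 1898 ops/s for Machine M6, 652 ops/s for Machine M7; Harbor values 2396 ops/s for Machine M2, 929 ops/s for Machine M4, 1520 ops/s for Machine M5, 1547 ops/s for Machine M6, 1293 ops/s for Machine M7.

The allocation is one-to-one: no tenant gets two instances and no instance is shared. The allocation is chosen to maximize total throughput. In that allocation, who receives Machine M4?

Larkspur receives Machine M4.

Optimal: Ridgeline→Machine M7 (1849 ops/s), Apex→Machine M6 (1710 ops/s), Brightly→Machine M5 (2074 ops/s), Larkspur→Machine M4 (1711 ops/s), Harbor→Machine M2 (2396 ops/s) — total 1849+1710+2074+1711+2396 = 9740 ops/s.
Max-entry greedy (repeatedly take the single best remaining cell) gives 9045 ops/s, worse by 695.
Next-best assignment: Ridgeline→Machine M7, Apex→Machine M6, Brightly→Machine M4, Larkspur→Machine M5, Harbor→Machine M2 = 9667 ops/s.
Every other assignment is strictly worse.
Larkspur's own top instance is Machine M2 (2273 ops/s), but forcing Larkspur→Machine M2 and reassigning the rest optimally gives only 9611 ops/s — worse by 129.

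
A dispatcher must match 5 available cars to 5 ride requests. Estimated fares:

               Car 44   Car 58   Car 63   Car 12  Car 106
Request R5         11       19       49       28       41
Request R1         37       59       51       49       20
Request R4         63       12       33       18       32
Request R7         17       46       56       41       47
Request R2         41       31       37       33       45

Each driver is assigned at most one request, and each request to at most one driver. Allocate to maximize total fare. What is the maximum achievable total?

Maximum total: $257

This is a one-to-one assignment (maximum-weight bipartite matching).
Optimal: Car 44→Request R4 ($63), Car 58→Request R1 ($59), Car 63→Request R5 ($49), Car 12→Request R7 ($41), Car 106→Request R2 ($45) — total 63+59+49+41+45 = $257.
Row-greedy (each driver in turn takes its best remaining request) gives $252, worse by 5.
Swapping Car 44↔Car 106 (Car 44→Request R2 $41, Car 106→Request R4 $32) loses 35.
Every other assignment is strictly worse.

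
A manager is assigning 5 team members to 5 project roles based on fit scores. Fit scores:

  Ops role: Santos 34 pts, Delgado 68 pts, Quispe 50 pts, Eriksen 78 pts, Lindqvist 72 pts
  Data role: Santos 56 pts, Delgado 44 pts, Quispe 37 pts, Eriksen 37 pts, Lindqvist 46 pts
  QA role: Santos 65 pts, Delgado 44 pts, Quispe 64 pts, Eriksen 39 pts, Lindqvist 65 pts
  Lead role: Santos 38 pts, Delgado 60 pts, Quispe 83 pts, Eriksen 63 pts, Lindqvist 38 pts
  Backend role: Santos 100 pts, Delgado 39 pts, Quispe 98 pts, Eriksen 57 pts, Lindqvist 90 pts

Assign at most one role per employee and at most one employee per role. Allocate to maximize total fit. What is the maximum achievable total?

Maximum total: 370 pts

Treat this as an assignment problem: match each employee to one role.
Optimal: Santos→Backend role (100 pts), Delgado→Data role (44 pts), Quispe→Lead role (83 pts), Eriksen→Ops role (78 pts), Lindqvist→QA role (65 pts) — total 100+44+83+78+65 = 370 pts.
Next-best assignment: Santos→QA role, Delgado→Data role, Quispe→Lead role, Eriksen→Ops role, Lindqvist→Backend role = 360 pts.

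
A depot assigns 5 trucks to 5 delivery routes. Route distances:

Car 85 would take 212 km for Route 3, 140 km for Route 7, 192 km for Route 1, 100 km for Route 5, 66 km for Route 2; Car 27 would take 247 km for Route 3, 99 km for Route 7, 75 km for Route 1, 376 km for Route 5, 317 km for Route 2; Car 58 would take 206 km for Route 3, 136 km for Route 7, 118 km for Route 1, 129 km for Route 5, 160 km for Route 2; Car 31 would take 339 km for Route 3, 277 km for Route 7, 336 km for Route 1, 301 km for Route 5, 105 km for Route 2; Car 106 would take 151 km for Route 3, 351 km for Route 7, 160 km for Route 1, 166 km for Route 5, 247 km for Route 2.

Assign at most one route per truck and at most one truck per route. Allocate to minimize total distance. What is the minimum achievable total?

Minimum total: 567 km

Optimal: Car 85→Route 5 (100 km), Car 27→Route 1 (75 km), Car 58→Route 7 (136 km), Car 31→Route 2 (105 km), Car 106→Route 3 (151 km) — total 100+75+136+105+151 = 567 km.
Column-greedy (each route in turn goes to its cheapest remaining truck) gives 573 km, worse by 6.
Next-best assignment: Car 85→Route 5, Car 27→Route 7, Car 58→Route 1, Car 31→Route 2, Car 106→Route 3 = 573 km.
No other one-to-one assignment undercuts 567 km.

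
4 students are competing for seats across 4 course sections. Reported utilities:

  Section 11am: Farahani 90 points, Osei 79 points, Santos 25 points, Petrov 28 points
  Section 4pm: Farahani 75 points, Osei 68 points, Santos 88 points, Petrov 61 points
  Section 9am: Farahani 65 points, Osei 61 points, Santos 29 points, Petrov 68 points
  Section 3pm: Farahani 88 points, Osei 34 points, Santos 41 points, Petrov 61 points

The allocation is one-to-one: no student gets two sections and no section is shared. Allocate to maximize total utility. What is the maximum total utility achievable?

This is a one-to-one assignment (maximum-weight bipartite matching).
Optimal: Farahani→Section 3pm (88 points), Osei→Section 11am (79 points), Santos→Section 4pm (88 points), Petrov→Section 9am (68 points) — total 88+79+88+68 = 323 points.
Max-entry greedy (repeatedly take the single best remaining cell) gives 280 points, worse by 43.
Swapping Farahani↔Osei (Farahani→Section 11am 90 points, Osei→Section 3pm 34 points) loses 43.
Checked against all permutations: 323 points is optimal.

Max total: 323 points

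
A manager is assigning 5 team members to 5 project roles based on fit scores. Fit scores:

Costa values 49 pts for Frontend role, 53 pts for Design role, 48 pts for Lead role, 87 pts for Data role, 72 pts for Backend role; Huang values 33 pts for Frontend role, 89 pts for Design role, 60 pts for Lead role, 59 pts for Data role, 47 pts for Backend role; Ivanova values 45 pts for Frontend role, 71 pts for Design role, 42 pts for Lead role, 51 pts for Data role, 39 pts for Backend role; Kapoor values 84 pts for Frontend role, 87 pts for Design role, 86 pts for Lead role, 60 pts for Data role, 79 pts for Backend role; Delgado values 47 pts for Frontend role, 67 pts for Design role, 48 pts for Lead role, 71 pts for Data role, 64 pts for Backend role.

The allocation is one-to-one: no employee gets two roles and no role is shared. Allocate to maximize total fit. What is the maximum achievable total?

Treat this as an assignment problem: match each employee to one role.
Optimal: Costa→Data role (87 pts), Huang→Design role (89 pts), Ivanova→Frontend role (45 pts), Kapoor→Lead role (86 pts), Delgado→Backend role (64 pts) — total 87+89+45+86+64 = 371 pts.
Swapping Kapoor↔Huang (Kapoor→Design role 87 pts, Huang→Lead role 60 pts) loses 28.

Maximum total: 371 pts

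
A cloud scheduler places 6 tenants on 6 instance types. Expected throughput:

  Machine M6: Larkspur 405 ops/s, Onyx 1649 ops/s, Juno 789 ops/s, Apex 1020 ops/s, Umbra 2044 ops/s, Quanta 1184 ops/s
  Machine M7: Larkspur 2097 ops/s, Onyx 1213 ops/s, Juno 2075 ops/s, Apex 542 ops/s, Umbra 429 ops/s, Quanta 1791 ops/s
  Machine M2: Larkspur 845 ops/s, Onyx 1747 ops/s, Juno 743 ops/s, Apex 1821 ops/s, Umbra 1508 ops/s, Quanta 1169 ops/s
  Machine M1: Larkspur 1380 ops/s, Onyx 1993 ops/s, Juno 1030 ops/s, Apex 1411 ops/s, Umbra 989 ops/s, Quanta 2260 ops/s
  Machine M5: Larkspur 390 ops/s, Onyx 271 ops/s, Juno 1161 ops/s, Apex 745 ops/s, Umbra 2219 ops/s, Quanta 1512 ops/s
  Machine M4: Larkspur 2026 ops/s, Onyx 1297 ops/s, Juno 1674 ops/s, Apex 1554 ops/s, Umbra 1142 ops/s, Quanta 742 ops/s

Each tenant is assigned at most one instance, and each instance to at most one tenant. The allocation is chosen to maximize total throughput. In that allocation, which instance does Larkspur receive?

Larkspur receives Machine M4.

Optimal: Larkspur→Machine M4 (2026 ops/s), Onyx→Machine M6 (1649 ops/s), Juno→Machine M7 (2075 ops/s), Apex→Machine M2 (1821 ops/s), Umbra→Machine M5 (2219 ops/s), Quanta→Machine M1 (2260 ops/s) — total 2026+1649+2075+1821+2219+2260 = 12050 ops/s.
Next-best assignment: Larkspur→Machine M7, Onyx→Machine M6, Juno→Machine M4, Apex→Machine M2, Umbra→Machine M5, Quanta→Machine M1 = 11720 ops/s.
Larkspur's own top instance is Machine M7 (2097 ops/s), but forcing Larkspur→Machine M7 and reassigning the rest optimally gives only 11720 ops/s — worse by 330.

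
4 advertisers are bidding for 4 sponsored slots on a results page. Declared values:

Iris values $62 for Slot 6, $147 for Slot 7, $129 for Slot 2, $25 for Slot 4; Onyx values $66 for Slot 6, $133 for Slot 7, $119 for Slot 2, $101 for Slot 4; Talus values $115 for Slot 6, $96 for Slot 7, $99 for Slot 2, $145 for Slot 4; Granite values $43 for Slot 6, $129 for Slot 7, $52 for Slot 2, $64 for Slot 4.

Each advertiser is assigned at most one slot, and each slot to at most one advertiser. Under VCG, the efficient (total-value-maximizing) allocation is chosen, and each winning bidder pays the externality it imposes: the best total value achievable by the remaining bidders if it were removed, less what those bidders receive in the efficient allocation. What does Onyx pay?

Onyx pays $30.

Efficient allocation: Iris→Slot 2 ($129), Onyx→Slot 4 ($101), Talus→Slot 6 ($115), Granite→Slot 7 ($129); total welfare W = $474.
Onyx receives Slot 4 at value $101, so the others get W − 101 = $373.
Without Onyx: best allocation of the remaining 3 bidders over all 4 slots is Iris→Slot 2 ($129), Talus→Slot 4 ($145), Granite→Slot 7 ($129), total $403.
VCG payment = (others' best without Onyx) − (others' welfare with Onyx) = 403 − 373 = $30.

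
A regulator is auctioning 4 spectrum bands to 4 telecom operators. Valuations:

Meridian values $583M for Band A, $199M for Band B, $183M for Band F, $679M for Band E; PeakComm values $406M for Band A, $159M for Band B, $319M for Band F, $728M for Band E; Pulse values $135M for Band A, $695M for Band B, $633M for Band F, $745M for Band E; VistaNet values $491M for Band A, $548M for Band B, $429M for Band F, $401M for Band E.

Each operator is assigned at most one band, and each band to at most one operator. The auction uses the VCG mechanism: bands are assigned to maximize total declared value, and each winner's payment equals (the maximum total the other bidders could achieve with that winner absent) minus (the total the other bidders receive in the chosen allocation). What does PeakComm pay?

PeakComm pays $112M.

Efficient allocation: Meridian→Band A ($583M), PeakComm→Band E ($728M), Pulse→Band F ($633M), VistaNet→Band B ($548M); total welfare W = $2492M.
PeakComm receives Band E at value $728M, so the others get W − 728 = $1764M.
Without PeakComm: best allocation of the remaining 3 bidders over all 4 bands is Meridian→Band A ($583M), Pulse→Band E ($745M), VistaNet→Band B ($548M), total $1876M.
VCG payment = (others' best without PeakComm) − (others' welfare with PeakComm) = 1876 − 1764 = $112M.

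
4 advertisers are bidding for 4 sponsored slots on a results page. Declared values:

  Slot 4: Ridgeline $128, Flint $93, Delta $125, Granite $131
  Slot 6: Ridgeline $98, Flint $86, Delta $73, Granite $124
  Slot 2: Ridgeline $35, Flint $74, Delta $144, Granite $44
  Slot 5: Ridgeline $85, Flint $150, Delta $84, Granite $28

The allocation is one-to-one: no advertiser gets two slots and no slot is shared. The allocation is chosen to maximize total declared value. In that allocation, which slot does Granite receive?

Treat this as an assignment problem: match each advertiser to one slot.
Optimal: Ridgeline→Slot 4 ($128), Flint→Slot 5 ($150), Delta→Slot 2 ($144), Granite→Slot 6 ($124) — total 128+150+144+124 = $546.
Column-greedy (each slot in turn goes to its best remaining advertiser) gives $523, worse by 23.
Granite's own top slot is Slot 4 ($131), but forcing Granite→Slot 4 and reassigning the rest optimally gives only $523 — worse by 23.

Granite receives Slot 6.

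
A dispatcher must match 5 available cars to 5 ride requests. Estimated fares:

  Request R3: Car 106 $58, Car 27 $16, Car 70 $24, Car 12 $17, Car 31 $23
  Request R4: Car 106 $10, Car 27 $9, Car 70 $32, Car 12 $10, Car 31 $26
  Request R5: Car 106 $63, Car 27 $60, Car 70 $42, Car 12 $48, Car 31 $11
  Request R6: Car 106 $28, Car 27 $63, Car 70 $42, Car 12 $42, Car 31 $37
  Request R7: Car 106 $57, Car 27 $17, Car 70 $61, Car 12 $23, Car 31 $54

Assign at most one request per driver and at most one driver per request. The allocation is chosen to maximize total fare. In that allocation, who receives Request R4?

Optimal: Car 106→Request R3 ($58), Car 27→Request R6 ($63), Car 70→Request R7 ($61), Car 12→Request R5 ($48), Car 31→Request R4 ($26) — total 58+63+61+48+26 = $256.
Row-greedy (each driver in turn takes its best remaining request) gives $230, worse by 26.
Swapping Car 31↔Car 70 (Car 31→Request R7 $54, Car 70→Request R4 $32) loses 1.
Checked against all permutations: $256 is optimal.
Car 31's own top request is Request R7 ($54), but forcing Car 31→Request R7 and reassigning the rest optimally gives only $255 — worse by 1.

Car 31 receives Request R4.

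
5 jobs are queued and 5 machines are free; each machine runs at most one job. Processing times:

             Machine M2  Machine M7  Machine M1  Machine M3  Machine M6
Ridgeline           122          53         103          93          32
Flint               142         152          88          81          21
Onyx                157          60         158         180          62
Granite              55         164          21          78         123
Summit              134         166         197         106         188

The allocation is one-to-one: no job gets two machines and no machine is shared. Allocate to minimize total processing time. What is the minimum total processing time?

Optimal: Ridgeline→Machine M6 (32 min), Flint→Machine M3 (81 min), Onyx→Machine M7 (60 min), Granite→Machine M1 (21 min), Summit→Machine M2 (134 min) — total 32+81+60+21+134 = 328 min.
Min-entry greedy (repeatedly take the single cheapest remaining cell) gives 358 min, worse by 30.
Next-best assignment: Ridgeline→Machine M3, Flint→Machine M6, Onyx→Machine M7, Granite→Machine M1, Summit→Machine M2 = 329 min.
Swapping Onyx↔Ridgeline (Onyx→Machine M6 62 min, Ridgeline→Machine M7 53 min) adds 23.

Min total: 328 min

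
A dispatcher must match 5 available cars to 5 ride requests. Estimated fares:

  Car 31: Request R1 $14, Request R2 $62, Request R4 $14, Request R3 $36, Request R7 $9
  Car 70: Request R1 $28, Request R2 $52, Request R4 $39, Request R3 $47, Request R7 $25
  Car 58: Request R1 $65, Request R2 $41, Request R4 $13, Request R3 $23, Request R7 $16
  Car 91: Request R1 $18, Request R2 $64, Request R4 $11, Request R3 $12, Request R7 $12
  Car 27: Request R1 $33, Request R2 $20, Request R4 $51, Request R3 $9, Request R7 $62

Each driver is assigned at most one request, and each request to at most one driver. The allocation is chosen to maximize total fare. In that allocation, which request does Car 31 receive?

This is a one-to-one assignment (maximum-weight bipartite matching).
Optimal: Car 31→Request R3 ($36), Car 70→Request R4 ($39), Car 58→Request R1 ($65), Car 91→Request R2 ($64), Car 27→Request R7 ($62) — total 36+39+65+64+62 = $266.
Column-greedy (each request in turn goes to its best remaining driver) gives $236, worse by 30.
Car 31's own top request is Request R2 ($62), but forcing Car 31→Request R2 and reassigning the rest optimally gives only $247 — worse by 19.

Car 31 receives Request R3.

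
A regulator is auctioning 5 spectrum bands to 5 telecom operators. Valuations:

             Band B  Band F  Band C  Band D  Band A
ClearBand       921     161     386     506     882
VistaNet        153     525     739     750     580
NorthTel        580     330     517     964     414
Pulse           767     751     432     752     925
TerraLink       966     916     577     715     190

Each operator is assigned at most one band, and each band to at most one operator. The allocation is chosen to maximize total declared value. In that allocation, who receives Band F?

Optimal: ClearBand→Band B ($921M), VistaNet→Band C ($739M), NorthTel→Band D ($964M), Pulse→Band A ($925M), TerraLink→Band F ($916M) — total 921+739+964+925+916 = $4465M.
Row-greedy (each operator in turn takes its best remaining band) gives $4029M, worse by 436.
Next-best assignment: ClearBand→Band A, VistaNet→Band C, NorthTel→Band D, Pulse→Band F, TerraLink→Band B = $4302M.
No other one-to-one assignment exceeds $4465M.
TerraLink's own top band is Band B ($966M), but forcing TerraLink→Band B and reassigning the rest optimally gives only $4302M — worse by 163.

TerraLink receives Band F.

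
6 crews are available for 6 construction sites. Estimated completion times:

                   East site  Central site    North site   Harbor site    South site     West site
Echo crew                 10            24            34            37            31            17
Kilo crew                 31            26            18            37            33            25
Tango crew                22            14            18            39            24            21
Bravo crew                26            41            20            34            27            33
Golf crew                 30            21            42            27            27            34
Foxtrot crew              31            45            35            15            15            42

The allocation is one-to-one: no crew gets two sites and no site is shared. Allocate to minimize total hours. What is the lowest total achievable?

Min total: 111 hours

Optimal: Echo crew→East site (10 hours), Kilo crew→West site (25 hours), Tango crew→Central site (14 hours), Bravo crew→North site (20 hours), Golf crew→Harbor site (27 hours), Foxtrot crew→South site (15 hours) — total 10+25+14+20+27+15 = 111 hours.
Column-greedy (each site in turn goes to its cheapest remaining crew) gives 118 hours, worse by 7.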